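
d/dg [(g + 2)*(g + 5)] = 2*g + 7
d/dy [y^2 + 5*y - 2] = 2*y + 5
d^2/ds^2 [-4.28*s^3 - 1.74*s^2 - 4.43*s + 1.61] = -25.68*s - 3.48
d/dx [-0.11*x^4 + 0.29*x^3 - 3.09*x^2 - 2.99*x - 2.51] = -0.44*x^3 + 0.87*x^2 - 6.18*x - 2.99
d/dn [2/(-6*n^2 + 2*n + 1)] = 4*(6*n - 1)/(-6*n^2 + 2*n + 1)^2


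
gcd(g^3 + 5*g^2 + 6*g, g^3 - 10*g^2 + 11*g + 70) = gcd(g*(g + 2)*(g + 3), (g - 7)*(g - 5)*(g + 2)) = g + 2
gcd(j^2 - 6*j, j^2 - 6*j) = j^2 - 6*j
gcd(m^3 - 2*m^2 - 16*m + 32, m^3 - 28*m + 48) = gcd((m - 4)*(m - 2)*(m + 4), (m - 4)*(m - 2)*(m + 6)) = m^2 - 6*m + 8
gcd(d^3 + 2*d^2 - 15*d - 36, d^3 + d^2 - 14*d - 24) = d^2 - d - 12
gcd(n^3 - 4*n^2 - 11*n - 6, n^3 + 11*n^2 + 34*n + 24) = n + 1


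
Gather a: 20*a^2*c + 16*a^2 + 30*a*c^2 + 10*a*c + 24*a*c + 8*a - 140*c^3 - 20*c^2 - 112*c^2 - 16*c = a^2*(20*c + 16) + a*(30*c^2 + 34*c + 8) - 140*c^3 - 132*c^2 - 16*c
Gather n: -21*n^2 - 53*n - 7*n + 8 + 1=-21*n^2 - 60*n + 9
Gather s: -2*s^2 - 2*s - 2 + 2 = -2*s^2 - 2*s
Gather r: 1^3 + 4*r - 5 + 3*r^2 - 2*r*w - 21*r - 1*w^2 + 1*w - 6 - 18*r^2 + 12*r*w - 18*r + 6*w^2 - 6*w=-15*r^2 + r*(10*w - 35) + 5*w^2 - 5*w - 10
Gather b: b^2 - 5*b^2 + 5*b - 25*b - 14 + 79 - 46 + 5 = -4*b^2 - 20*b + 24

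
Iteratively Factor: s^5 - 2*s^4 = (s)*(s^4 - 2*s^3) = s^2*(s^3 - 2*s^2) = s^3*(s^2 - 2*s) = s^3*(s - 2)*(s)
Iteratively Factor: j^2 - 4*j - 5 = (j + 1)*(j - 5)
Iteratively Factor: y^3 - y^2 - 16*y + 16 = (y - 4)*(y^2 + 3*y - 4) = (y - 4)*(y - 1)*(y + 4)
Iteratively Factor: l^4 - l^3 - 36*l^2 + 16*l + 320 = (l + 4)*(l^3 - 5*l^2 - 16*l + 80) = (l + 4)^2*(l^2 - 9*l + 20) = (l - 5)*(l + 4)^2*(l - 4)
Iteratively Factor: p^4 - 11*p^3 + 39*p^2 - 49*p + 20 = (p - 1)*(p^3 - 10*p^2 + 29*p - 20) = (p - 1)^2*(p^2 - 9*p + 20) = (p - 4)*(p - 1)^2*(p - 5)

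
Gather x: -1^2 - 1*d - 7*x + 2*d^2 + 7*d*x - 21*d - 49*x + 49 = 2*d^2 - 22*d + x*(7*d - 56) + 48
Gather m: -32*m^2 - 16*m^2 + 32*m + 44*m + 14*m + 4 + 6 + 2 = -48*m^2 + 90*m + 12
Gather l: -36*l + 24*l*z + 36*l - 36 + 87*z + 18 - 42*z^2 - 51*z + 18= 24*l*z - 42*z^2 + 36*z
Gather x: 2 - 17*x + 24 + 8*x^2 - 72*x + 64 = 8*x^2 - 89*x + 90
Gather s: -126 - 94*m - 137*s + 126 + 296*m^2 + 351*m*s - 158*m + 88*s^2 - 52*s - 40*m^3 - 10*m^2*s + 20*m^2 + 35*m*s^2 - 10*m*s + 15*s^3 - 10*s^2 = -40*m^3 + 316*m^2 - 252*m + 15*s^3 + s^2*(35*m + 78) + s*(-10*m^2 + 341*m - 189)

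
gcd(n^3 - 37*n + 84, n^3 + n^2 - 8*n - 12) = n - 3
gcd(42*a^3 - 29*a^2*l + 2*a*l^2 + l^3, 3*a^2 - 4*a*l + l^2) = 3*a - l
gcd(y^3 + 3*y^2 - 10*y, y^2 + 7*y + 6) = 1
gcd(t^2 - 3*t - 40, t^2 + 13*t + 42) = 1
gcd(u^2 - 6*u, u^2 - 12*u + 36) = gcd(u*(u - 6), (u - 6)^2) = u - 6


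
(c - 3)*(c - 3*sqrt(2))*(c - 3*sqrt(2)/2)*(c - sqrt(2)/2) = c^4 - 5*sqrt(2)*c^3 - 3*c^3 + 27*c^2/2 + 15*sqrt(2)*c^2 - 81*c/2 - 9*sqrt(2)*c/2 + 27*sqrt(2)/2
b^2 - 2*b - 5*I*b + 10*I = (b - 2)*(b - 5*I)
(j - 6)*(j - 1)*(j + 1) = j^3 - 6*j^2 - j + 6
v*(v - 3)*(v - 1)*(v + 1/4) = v^4 - 15*v^3/4 + 2*v^2 + 3*v/4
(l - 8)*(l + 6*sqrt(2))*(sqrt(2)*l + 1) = sqrt(2)*l^3 - 8*sqrt(2)*l^2 + 13*l^2 - 104*l + 6*sqrt(2)*l - 48*sqrt(2)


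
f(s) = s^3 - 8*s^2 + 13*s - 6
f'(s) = 3*s^2 - 16*s + 13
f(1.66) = -1.89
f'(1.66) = -5.29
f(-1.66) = -54.20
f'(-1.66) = 47.83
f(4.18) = -18.40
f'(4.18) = -1.46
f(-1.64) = -53.25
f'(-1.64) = 47.31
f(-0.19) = -8.77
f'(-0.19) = 16.15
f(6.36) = 10.34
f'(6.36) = 32.59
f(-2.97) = -141.38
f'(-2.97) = 86.98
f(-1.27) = -37.46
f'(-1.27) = 38.16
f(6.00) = 0.00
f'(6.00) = 25.00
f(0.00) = -6.00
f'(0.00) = 13.00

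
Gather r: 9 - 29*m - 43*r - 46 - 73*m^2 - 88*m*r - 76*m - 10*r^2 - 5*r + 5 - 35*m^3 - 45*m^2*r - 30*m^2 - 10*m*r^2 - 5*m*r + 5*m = -35*m^3 - 103*m^2 - 100*m + r^2*(-10*m - 10) + r*(-45*m^2 - 93*m - 48) - 32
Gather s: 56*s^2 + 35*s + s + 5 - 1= 56*s^2 + 36*s + 4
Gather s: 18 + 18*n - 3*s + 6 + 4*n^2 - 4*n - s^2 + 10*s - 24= 4*n^2 + 14*n - s^2 + 7*s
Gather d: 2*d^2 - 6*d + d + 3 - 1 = 2*d^2 - 5*d + 2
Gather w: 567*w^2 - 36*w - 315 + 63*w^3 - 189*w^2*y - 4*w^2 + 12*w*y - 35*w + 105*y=63*w^3 + w^2*(563 - 189*y) + w*(12*y - 71) + 105*y - 315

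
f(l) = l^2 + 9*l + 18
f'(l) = 2*l + 9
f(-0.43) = 14.31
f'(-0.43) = 8.14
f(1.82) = 37.69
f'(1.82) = 12.64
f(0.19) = 19.75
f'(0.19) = 9.38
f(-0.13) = 16.85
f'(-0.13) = 8.74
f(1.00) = 28.00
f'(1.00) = 11.00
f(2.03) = 40.39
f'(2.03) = 13.06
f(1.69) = 36.07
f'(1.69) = 12.38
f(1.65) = 35.57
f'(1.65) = 12.30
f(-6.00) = 0.00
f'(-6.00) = -3.00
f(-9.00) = 18.00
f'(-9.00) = -9.00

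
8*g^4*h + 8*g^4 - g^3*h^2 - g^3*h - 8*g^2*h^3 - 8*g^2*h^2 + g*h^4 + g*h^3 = (-8*g + h)*(-g + h)*(g + h)*(g*h + g)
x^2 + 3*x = x*(x + 3)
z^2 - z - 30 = (z - 6)*(z + 5)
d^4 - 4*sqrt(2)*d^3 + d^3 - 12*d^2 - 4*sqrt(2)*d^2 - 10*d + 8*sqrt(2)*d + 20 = (d - 1)*(d + 2)*(d - 5*sqrt(2))*(d + sqrt(2))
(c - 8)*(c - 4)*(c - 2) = c^3 - 14*c^2 + 56*c - 64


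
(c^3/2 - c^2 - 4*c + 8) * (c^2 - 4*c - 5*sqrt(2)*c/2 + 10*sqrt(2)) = c^5/2 - 3*c^4 - 5*sqrt(2)*c^4/4 + 15*sqrt(2)*c^3/2 + 24*c^2 - 60*sqrt(2)*c - 32*c + 80*sqrt(2)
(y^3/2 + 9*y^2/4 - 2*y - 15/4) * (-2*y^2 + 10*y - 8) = -y^5 + y^4/2 + 45*y^3/2 - 61*y^2/2 - 43*y/2 + 30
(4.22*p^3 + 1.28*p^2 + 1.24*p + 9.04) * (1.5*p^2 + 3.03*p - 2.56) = 6.33*p^5 + 14.7066*p^4 - 5.0648*p^3 + 14.0404*p^2 + 24.2168*p - 23.1424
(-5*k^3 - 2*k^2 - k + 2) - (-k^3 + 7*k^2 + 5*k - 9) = -4*k^3 - 9*k^2 - 6*k + 11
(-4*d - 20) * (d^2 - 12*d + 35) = -4*d^3 + 28*d^2 + 100*d - 700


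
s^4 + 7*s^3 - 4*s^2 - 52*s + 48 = (s - 2)*(s - 1)*(s + 4)*(s + 6)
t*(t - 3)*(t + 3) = t^3 - 9*t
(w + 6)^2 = w^2 + 12*w + 36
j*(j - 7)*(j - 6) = j^3 - 13*j^2 + 42*j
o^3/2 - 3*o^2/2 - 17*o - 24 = (o/2 + 1)*(o - 8)*(o + 3)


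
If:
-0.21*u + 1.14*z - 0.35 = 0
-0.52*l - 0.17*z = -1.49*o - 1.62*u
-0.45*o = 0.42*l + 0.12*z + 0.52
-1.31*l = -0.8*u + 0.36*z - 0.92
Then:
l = 4.49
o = -5.76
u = 6.91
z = 1.58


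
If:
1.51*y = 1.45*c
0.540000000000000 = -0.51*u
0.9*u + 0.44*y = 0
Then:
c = 2.26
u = -1.06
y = 2.17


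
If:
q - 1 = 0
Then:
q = 1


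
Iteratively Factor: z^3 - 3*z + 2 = (z + 2)*(z^2 - 2*z + 1) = (z - 1)*(z + 2)*(z - 1)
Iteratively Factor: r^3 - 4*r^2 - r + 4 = (r + 1)*(r^2 - 5*r + 4) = (r - 1)*(r + 1)*(r - 4)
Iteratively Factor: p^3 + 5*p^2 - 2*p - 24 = (p + 3)*(p^2 + 2*p - 8) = (p - 2)*(p + 3)*(p + 4)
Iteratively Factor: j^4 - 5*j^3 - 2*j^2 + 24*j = (j)*(j^3 - 5*j^2 - 2*j + 24) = j*(j + 2)*(j^2 - 7*j + 12) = j*(j - 4)*(j + 2)*(j - 3)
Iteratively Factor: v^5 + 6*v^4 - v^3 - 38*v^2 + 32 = (v + 4)*(v^4 + 2*v^3 - 9*v^2 - 2*v + 8) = (v - 1)*(v + 4)*(v^3 + 3*v^2 - 6*v - 8) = (v - 2)*(v - 1)*(v + 4)*(v^2 + 5*v + 4) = (v - 2)*(v - 1)*(v + 4)^2*(v + 1)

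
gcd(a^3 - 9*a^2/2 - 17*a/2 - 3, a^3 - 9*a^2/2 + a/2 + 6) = a + 1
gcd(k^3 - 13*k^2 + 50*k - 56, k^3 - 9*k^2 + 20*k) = k - 4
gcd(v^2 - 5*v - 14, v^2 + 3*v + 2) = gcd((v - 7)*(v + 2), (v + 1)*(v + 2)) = v + 2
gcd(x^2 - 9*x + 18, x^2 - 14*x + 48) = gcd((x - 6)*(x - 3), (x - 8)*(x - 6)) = x - 6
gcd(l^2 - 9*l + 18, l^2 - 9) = l - 3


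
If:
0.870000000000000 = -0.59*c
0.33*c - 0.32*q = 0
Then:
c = -1.47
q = -1.52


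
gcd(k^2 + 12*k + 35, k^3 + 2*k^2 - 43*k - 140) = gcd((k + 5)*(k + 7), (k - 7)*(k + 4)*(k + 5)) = k + 5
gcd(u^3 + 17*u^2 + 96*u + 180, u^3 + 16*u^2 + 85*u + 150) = u^2 + 11*u + 30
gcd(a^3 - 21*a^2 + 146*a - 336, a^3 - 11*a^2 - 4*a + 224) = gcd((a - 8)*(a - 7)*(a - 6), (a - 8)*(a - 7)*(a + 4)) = a^2 - 15*a + 56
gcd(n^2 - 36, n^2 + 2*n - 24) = n + 6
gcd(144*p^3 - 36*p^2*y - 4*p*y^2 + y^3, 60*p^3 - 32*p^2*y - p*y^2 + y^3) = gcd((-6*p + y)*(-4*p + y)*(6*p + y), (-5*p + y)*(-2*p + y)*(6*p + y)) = 6*p + y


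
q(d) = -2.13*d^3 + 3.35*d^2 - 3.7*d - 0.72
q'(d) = -6.39*d^2 + 6.7*d - 3.7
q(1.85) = -9.59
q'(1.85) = -13.17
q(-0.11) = -0.27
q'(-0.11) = -4.51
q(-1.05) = 9.32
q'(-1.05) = -17.78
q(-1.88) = 32.23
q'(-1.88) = -38.88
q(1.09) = -3.53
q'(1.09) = -3.99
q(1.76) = -8.47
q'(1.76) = -11.70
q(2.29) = -17.20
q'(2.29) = -21.87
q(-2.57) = 67.07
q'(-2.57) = -63.12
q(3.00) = -39.18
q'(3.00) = -41.11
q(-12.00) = 4206.72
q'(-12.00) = -1004.26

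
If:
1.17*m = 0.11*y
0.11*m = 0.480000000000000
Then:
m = 4.36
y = 46.41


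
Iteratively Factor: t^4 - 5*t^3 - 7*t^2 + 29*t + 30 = (t + 2)*(t^3 - 7*t^2 + 7*t + 15) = (t + 1)*(t + 2)*(t^2 - 8*t + 15) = (t - 5)*(t + 1)*(t + 2)*(t - 3)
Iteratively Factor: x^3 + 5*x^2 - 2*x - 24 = (x + 4)*(x^2 + x - 6) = (x - 2)*(x + 4)*(x + 3)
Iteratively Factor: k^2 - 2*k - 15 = (k + 3)*(k - 5)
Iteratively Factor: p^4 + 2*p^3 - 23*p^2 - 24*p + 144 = (p - 3)*(p^3 + 5*p^2 - 8*p - 48) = (p - 3)*(p + 4)*(p^2 + p - 12) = (p - 3)*(p + 4)^2*(p - 3)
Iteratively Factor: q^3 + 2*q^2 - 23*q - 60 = (q - 5)*(q^2 + 7*q + 12) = (q - 5)*(q + 3)*(q + 4)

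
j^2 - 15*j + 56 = (j - 8)*(j - 7)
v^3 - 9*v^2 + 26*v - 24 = (v - 4)*(v - 3)*(v - 2)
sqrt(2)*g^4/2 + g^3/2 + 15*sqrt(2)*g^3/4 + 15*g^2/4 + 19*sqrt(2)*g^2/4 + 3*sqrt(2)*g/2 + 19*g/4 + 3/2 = (g/2 + 1/2)*(g + 1/2)*(g + 6)*(sqrt(2)*g + 1)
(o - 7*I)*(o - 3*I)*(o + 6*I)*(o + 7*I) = o^4 + 3*I*o^3 + 67*o^2 + 147*I*o + 882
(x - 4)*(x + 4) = x^2 - 16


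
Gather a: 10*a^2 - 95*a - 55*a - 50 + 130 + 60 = 10*a^2 - 150*a + 140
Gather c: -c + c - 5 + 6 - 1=0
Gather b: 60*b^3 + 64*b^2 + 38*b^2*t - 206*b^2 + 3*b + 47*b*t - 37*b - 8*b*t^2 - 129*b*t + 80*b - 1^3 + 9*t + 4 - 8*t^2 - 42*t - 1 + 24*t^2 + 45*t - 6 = 60*b^3 + b^2*(38*t - 142) + b*(-8*t^2 - 82*t + 46) + 16*t^2 + 12*t - 4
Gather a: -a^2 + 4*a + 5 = -a^2 + 4*a + 5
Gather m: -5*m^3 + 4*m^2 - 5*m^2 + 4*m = -5*m^3 - m^2 + 4*m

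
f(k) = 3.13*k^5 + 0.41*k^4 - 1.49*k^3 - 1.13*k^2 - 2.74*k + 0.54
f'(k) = 15.65*k^4 + 1.64*k^3 - 4.47*k^2 - 2.26*k - 2.74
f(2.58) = 336.33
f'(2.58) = 683.25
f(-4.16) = -3677.08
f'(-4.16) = 4498.16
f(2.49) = 279.07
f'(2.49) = 590.84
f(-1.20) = -2.16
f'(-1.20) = 23.15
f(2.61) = 357.32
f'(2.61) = 716.30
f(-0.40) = 1.53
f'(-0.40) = -2.26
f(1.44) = 10.95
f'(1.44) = 56.93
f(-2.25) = -152.03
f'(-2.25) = 362.13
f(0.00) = 0.54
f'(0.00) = -2.74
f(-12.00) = -767896.98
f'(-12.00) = 321065.18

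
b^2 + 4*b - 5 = (b - 1)*(b + 5)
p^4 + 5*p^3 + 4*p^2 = p^2*(p + 1)*(p + 4)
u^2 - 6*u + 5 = (u - 5)*(u - 1)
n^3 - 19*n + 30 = (n - 3)*(n - 2)*(n + 5)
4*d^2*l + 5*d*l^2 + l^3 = l*(d + l)*(4*d + l)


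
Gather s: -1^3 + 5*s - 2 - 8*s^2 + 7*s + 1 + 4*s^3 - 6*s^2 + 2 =4*s^3 - 14*s^2 + 12*s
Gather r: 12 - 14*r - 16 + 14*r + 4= 0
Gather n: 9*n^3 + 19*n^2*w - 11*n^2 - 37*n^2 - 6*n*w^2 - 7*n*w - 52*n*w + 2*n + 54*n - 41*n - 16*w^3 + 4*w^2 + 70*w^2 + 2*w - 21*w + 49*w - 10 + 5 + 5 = 9*n^3 + n^2*(19*w - 48) + n*(-6*w^2 - 59*w + 15) - 16*w^3 + 74*w^2 + 30*w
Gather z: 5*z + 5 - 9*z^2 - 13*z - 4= -9*z^2 - 8*z + 1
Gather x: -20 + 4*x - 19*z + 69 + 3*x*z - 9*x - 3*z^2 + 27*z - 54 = x*(3*z - 5) - 3*z^2 + 8*z - 5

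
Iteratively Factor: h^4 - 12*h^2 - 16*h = (h + 2)*(h^3 - 2*h^2 - 8*h) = (h + 2)^2*(h^2 - 4*h) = h*(h + 2)^2*(h - 4)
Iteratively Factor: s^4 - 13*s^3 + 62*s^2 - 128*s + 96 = (s - 4)*(s^3 - 9*s^2 + 26*s - 24) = (s - 4)*(s - 2)*(s^2 - 7*s + 12) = (s - 4)*(s - 3)*(s - 2)*(s - 4)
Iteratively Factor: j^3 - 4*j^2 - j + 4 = (j - 1)*(j^2 - 3*j - 4) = (j - 4)*(j - 1)*(j + 1)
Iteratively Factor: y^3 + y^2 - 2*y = (y - 1)*(y^2 + 2*y) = y*(y - 1)*(y + 2)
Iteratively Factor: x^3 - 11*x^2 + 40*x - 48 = (x - 4)*(x^2 - 7*x + 12) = (x - 4)*(x - 3)*(x - 4)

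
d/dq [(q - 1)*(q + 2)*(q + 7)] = 3*q^2 + 16*q + 5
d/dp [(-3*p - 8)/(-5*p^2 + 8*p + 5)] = (-15*p^2 - 80*p + 49)/(25*p^4 - 80*p^3 + 14*p^2 + 80*p + 25)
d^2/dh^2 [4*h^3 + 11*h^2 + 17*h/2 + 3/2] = 24*h + 22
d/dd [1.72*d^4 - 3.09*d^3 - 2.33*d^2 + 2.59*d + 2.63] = 6.88*d^3 - 9.27*d^2 - 4.66*d + 2.59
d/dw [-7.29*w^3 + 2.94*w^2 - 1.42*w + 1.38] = -21.87*w^2 + 5.88*w - 1.42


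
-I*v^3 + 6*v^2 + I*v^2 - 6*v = v*(v + 6*I)*(-I*v + I)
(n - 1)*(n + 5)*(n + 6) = n^3 + 10*n^2 + 19*n - 30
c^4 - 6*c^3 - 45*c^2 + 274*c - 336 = (c - 8)*(c - 3)*(c - 2)*(c + 7)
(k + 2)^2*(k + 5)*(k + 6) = k^4 + 15*k^3 + 78*k^2 + 164*k + 120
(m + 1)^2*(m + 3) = m^3 + 5*m^2 + 7*m + 3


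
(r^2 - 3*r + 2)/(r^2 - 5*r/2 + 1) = 2*(r - 1)/(2*r - 1)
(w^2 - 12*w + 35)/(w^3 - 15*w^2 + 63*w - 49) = (w - 5)/(w^2 - 8*w + 7)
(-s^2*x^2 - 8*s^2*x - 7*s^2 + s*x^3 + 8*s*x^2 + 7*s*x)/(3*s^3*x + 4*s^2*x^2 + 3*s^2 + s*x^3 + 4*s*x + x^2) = s*(-s*x^2 - 8*s*x - 7*s + x^3 + 8*x^2 + 7*x)/(3*s^3*x + 4*s^2*x^2 + 3*s^2 + s*x^3 + 4*s*x + x^2)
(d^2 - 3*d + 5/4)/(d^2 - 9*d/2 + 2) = (d - 5/2)/(d - 4)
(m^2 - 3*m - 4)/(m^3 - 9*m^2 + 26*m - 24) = (m + 1)/(m^2 - 5*m + 6)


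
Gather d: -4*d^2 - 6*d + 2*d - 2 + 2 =-4*d^2 - 4*d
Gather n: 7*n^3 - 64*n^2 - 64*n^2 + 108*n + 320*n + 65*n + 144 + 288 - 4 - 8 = 7*n^3 - 128*n^2 + 493*n + 420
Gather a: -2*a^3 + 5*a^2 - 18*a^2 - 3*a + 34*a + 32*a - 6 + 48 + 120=-2*a^3 - 13*a^2 + 63*a + 162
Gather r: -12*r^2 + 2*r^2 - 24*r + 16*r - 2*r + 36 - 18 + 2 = -10*r^2 - 10*r + 20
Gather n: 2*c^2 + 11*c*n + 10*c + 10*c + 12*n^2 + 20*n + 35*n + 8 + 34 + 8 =2*c^2 + 20*c + 12*n^2 + n*(11*c + 55) + 50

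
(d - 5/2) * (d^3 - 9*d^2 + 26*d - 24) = d^4 - 23*d^3/2 + 97*d^2/2 - 89*d + 60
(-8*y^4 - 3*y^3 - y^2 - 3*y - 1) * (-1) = 8*y^4 + 3*y^3 + y^2 + 3*y + 1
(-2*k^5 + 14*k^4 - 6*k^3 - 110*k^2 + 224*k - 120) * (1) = -2*k^5 + 14*k^4 - 6*k^3 - 110*k^2 + 224*k - 120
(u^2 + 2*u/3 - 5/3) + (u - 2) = u^2 + 5*u/3 - 11/3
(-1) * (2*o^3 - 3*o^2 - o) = -2*o^3 + 3*o^2 + o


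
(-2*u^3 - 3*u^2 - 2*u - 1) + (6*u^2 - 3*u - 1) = -2*u^3 + 3*u^2 - 5*u - 2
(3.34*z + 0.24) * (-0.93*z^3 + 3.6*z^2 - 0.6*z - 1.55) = -3.1062*z^4 + 11.8008*z^3 - 1.14*z^2 - 5.321*z - 0.372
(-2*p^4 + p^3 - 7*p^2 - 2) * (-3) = 6*p^4 - 3*p^3 + 21*p^2 + 6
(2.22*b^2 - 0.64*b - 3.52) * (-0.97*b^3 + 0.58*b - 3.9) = -2.1534*b^5 + 0.6208*b^4 + 4.702*b^3 - 9.0292*b^2 + 0.4544*b + 13.728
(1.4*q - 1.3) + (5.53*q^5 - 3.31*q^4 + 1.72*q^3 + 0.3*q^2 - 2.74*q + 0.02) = 5.53*q^5 - 3.31*q^4 + 1.72*q^3 + 0.3*q^2 - 1.34*q - 1.28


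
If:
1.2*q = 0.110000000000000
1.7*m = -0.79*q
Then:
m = -0.04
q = 0.09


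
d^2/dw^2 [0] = 0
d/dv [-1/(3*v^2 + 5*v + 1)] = (6*v + 5)/(3*v^2 + 5*v + 1)^2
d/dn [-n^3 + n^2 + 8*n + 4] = -3*n^2 + 2*n + 8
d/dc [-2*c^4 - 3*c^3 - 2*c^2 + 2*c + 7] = -8*c^3 - 9*c^2 - 4*c + 2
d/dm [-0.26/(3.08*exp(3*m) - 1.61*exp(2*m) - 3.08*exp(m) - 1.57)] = (2.4024*exp(2*m) - 0.8372*exp(m) - 0.8008)*exp(m)/(-3.08*exp(3*m) + 1.61*exp(2*m) + 3.08*exp(m) + 1.57)^2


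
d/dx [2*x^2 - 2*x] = 4*x - 2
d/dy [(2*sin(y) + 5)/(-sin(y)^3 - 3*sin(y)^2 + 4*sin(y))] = (4*sin(y)^3 + 21*sin(y)^2 + 30*sin(y) - 20)*cos(y)/((sin(y) - 1)^2*(sin(y) + 4)^2*sin(y)^2)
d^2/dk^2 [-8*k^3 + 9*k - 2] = -48*k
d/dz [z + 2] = 1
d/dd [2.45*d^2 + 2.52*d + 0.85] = 4.9*d + 2.52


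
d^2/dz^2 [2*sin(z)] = -2*sin(z)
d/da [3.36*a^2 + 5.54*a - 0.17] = 6.72*a + 5.54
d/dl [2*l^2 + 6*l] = 4*l + 6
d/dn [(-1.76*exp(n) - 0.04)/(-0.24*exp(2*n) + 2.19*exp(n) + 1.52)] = (-(0.48*exp(n) - 2.19)*(1.76*exp(n) + 0.04) + 0.4224*exp(2*n) - 3.8544*exp(n) - 2.6752)*exp(n)/(-0.24*exp(2*n) + 2.19*exp(n) + 1.52)^2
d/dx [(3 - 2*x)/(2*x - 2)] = -1/(2*(x - 1)^2)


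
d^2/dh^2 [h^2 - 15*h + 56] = 2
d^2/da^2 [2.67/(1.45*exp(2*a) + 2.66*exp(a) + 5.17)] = (2.67*(2.9*exp(a) + 2.66)*(5.8*exp(a) + 5.32)*exp(a) - (15.486*exp(a) + 7.1022)*(1.45*exp(2*a) + 2.66*exp(a) + 5.17))*exp(a)/(1.45*exp(2*a) + 2.66*exp(a) + 5.17)^3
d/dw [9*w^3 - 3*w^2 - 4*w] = 27*w^2 - 6*w - 4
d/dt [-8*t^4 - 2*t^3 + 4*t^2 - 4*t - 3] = -32*t^3 - 6*t^2 + 8*t - 4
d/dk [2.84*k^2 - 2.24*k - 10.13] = 5.68*k - 2.24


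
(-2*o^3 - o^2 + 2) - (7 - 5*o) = -2*o^3 - o^2 + 5*o - 5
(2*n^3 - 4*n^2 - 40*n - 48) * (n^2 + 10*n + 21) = 2*n^5 + 16*n^4 - 38*n^3 - 532*n^2 - 1320*n - 1008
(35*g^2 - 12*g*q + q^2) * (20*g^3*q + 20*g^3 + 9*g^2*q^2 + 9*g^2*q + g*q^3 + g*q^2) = 700*g^5*q + 700*g^5 + 75*g^4*q^2 + 75*g^4*q - 53*g^3*q^3 - 53*g^3*q^2 - 3*g^2*q^4 - 3*g^2*q^3 + g*q^5 + g*q^4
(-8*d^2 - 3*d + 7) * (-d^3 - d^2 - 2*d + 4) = 8*d^5 + 11*d^4 + 12*d^3 - 33*d^2 - 26*d + 28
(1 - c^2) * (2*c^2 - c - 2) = -2*c^4 + c^3 + 4*c^2 - c - 2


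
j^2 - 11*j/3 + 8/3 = (j - 8/3)*(j - 1)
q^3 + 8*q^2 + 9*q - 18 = (q - 1)*(q + 3)*(q + 6)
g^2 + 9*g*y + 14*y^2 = (g + 2*y)*(g + 7*y)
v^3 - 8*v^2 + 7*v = v*(v - 7)*(v - 1)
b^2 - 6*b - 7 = (b - 7)*(b + 1)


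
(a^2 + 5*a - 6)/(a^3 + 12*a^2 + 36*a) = (a - 1)/(a*(a + 6))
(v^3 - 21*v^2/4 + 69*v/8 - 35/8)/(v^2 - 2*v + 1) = (8*v^2 - 34*v + 35)/(8*(v - 1))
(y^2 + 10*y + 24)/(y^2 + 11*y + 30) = (y + 4)/(y + 5)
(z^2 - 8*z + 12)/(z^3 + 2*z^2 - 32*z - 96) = (z - 2)/(z^2 + 8*z + 16)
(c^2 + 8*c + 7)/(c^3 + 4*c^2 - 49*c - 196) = (c + 1)/(c^2 - 3*c - 28)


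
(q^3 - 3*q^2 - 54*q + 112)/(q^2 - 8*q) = q + 5 - 14/q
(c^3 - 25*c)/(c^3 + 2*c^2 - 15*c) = (c - 5)/(c - 3)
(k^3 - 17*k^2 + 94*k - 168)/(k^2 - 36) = (k^2 - 11*k + 28)/(k + 6)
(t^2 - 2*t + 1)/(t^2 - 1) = (t - 1)/(t + 1)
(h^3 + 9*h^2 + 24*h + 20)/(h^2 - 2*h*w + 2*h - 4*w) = (-h^2 - 7*h - 10)/(-h + 2*w)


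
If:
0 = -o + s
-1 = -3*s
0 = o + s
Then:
No Solution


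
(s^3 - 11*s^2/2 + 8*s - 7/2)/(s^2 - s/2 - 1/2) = (2*s^2 - 9*s + 7)/(2*s + 1)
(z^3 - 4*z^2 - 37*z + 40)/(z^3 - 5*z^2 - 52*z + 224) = (z^2 + 4*z - 5)/(z^2 + 3*z - 28)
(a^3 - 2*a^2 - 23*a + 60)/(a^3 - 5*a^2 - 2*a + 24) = (a + 5)/(a + 2)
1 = 1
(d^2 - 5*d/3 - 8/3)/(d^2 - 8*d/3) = (d + 1)/d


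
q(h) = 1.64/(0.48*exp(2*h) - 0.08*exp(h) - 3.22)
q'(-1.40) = -0.01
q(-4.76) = -0.51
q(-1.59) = -0.51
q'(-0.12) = -0.13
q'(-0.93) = -0.02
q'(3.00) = -0.02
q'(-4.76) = 0.00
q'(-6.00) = 0.00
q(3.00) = 0.01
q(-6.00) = -0.51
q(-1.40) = -0.51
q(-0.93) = -0.52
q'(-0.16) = -0.12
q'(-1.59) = -0.00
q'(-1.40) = -0.01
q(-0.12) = -0.56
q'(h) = 1.64*(-0.96*exp(2*h) + 0.08*exp(h))/(0.48*exp(2*h) - 0.08*exp(h) - 3.22)^2 = (0.1312 - 1.5744*exp(h))*exp(h)/(-0.48*exp(2*h) + 0.08*exp(h) + 3.22)^2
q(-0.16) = -0.56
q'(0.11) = -0.25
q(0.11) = -0.60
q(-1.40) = -0.51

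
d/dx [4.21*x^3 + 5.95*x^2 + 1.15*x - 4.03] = 12.63*x^2 + 11.9*x + 1.15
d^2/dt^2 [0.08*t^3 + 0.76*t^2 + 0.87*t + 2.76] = 0.48*t + 1.52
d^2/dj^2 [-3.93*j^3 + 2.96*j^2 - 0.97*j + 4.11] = 5.92 - 23.58*j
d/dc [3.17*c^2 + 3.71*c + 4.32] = 6.34*c + 3.71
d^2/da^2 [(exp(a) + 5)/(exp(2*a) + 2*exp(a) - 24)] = (exp(4*a) + 18*exp(3*a) + 174*exp(2*a) + 548*exp(a) + 816)*exp(a)/(exp(6*a) + 6*exp(5*a) - 60*exp(4*a) - 280*exp(3*a) + 1440*exp(2*a) + 3456*exp(a) - 13824)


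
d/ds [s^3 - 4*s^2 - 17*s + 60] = 3*s^2 - 8*s - 17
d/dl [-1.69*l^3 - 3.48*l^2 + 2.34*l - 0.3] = -5.07*l^2 - 6.96*l + 2.34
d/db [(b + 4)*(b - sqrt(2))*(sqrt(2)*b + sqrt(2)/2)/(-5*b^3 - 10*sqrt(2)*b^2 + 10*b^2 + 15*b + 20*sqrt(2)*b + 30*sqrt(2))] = (-12*b^4 + 13*sqrt(2)*b^4 - 4*b^3 + 20*sqrt(2)*b^3 - 33*sqrt(2)*b^2 + 160*b^2 - 80*sqrt(2)*b + 248*b - 76*sqrt(2) + 72)/(10*(b^6 - 4*b^5 + 4*sqrt(2)*b^5 - 16*sqrt(2)*b^4 + 6*b^4 - 20*b^3 - 8*sqrt(2)*b^3 - 7*b^2 + 48*sqrt(2)*b^2 + 36*sqrt(2)*b + 96*b + 72))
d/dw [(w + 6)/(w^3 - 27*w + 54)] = -2/(w^3 - 9*w^2 + 27*w - 27)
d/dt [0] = 0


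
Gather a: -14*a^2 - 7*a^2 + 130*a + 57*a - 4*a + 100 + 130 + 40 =-21*a^2 + 183*a + 270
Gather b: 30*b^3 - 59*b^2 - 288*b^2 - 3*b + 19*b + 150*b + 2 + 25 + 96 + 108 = 30*b^3 - 347*b^2 + 166*b + 231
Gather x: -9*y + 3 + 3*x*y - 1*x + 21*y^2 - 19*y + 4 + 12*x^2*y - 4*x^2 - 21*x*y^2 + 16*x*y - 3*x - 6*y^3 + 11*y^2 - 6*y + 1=x^2*(12*y - 4) + x*(-21*y^2 + 19*y - 4) - 6*y^3 + 32*y^2 - 34*y + 8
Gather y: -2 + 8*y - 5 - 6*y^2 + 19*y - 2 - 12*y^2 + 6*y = -18*y^2 + 33*y - 9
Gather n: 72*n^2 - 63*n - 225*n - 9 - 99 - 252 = 72*n^2 - 288*n - 360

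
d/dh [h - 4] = 1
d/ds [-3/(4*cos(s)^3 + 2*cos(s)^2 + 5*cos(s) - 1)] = 3*(12*sin(s)^2 - 4*cos(s) - 17)*sin(s)/(8*cos(s) + cos(2*s) + cos(3*s))^2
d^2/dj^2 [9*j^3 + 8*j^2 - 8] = 54*j + 16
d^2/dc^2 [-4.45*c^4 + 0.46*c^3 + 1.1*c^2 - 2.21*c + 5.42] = -53.4*c^2 + 2.76*c + 2.2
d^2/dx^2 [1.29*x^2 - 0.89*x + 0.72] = 2.58000000000000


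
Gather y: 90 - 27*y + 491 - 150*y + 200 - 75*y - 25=756 - 252*y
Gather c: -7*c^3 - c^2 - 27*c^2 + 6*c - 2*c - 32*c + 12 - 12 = -7*c^3 - 28*c^2 - 28*c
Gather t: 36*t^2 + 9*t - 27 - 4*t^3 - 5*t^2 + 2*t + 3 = -4*t^3 + 31*t^2 + 11*t - 24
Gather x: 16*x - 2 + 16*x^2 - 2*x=16*x^2 + 14*x - 2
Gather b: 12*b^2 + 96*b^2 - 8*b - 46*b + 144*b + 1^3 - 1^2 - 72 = 108*b^2 + 90*b - 72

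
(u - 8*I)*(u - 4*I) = u^2 - 12*I*u - 32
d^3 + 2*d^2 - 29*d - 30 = (d - 5)*(d + 1)*(d + 6)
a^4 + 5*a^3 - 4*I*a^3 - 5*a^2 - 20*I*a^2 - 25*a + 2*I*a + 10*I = (a + 5)*(a - 2*I)*(a - I)^2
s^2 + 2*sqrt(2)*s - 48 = (s - 4*sqrt(2))*(s + 6*sqrt(2))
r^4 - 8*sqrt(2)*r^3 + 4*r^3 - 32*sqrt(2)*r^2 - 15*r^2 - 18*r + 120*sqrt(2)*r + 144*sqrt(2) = (r - 3)*(r + 1)*(r + 6)*(r - 8*sqrt(2))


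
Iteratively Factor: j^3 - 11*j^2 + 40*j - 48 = (j - 3)*(j^2 - 8*j + 16) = (j - 4)*(j - 3)*(j - 4)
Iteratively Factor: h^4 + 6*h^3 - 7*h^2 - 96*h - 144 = (h + 4)*(h^3 + 2*h^2 - 15*h - 36) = (h + 3)*(h + 4)*(h^2 - h - 12) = (h - 4)*(h + 3)*(h + 4)*(h + 3)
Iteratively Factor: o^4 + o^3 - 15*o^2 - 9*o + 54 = (o - 3)*(o^3 + 4*o^2 - 3*o - 18) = (o - 3)*(o - 2)*(o^2 + 6*o + 9) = (o - 3)*(o - 2)*(o + 3)*(o + 3)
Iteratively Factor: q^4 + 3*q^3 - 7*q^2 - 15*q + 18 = (q - 2)*(q^3 + 5*q^2 + 3*q - 9) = (q - 2)*(q - 1)*(q^2 + 6*q + 9) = (q - 2)*(q - 1)*(q + 3)*(q + 3)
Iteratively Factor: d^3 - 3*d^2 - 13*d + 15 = (d - 5)*(d^2 + 2*d - 3) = (d - 5)*(d + 3)*(d - 1)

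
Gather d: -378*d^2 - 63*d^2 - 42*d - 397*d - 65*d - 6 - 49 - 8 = -441*d^2 - 504*d - 63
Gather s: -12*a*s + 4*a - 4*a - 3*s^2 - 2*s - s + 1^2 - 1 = -3*s^2 + s*(-12*a - 3)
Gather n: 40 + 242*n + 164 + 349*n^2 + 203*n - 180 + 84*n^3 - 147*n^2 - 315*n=84*n^3 + 202*n^2 + 130*n + 24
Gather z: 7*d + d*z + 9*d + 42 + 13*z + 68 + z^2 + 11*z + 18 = 16*d + z^2 + z*(d + 24) + 128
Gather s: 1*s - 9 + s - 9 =2*s - 18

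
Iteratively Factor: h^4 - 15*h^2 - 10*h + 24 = (h + 2)*(h^3 - 2*h^2 - 11*h + 12) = (h - 4)*(h + 2)*(h^2 + 2*h - 3) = (h - 4)*(h - 1)*(h + 2)*(h + 3)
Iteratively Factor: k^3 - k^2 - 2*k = (k)*(k^2 - k - 2) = k*(k - 2)*(k + 1)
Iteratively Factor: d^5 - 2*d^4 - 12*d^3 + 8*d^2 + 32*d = (d + 2)*(d^4 - 4*d^3 - 4*d^2 + 16*d) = (d - 2)*(d + 2)*(d^3 - 2*d^2 - 8*d) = (d - 4)*(d - 2)*(d + 2)*(d^2 + 2*d) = (d - 4)*(d - 2)*(d + 2)^2*(d)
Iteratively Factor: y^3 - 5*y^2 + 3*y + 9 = (y - 3)*(y^2 - 2*y - 3) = (y - 3)*(y + 1)*(y - 3)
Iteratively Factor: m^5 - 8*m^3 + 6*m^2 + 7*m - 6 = (m - 1)*(m^4 + m^3 - 7*m^2 - m + 6) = (m - 2)*(m - 1)*(m^3 + 3*m^2 - m - 3) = (m - 2)*(m - 1)*(m + 1)*(m^2 + 2*m - 3) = (m - 2)*(m - 1)*(m + 1)*(m + 3)*(m - 1)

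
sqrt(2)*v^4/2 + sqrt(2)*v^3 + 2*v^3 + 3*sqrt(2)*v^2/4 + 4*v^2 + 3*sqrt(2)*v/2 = v*(v + 2)*(v + 3*sqrt(2)/2)*(sqrt(2)*v/2 + 1/2)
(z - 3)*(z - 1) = z^2 - 4*z + 3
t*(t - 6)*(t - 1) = t^3 - 7*t^2 + 6*t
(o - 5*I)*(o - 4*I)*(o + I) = o^3 - 8*I*o^2 - 11*o - 20*I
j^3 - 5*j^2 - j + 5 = (j - 5)*(j - 1)*(j + 1)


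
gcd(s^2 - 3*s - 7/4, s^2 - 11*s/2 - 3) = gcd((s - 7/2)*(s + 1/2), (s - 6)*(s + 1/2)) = s + 1/2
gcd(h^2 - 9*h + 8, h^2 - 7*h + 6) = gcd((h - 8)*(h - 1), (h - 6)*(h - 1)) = h - 1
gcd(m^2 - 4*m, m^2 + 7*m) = m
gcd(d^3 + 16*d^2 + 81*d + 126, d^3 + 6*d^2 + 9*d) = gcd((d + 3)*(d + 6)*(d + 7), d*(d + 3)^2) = d + 3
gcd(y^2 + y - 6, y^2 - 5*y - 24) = y + 3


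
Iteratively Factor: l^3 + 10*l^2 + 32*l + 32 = (l + 4)*(l^2 + 6*l + 8) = (l + 2)*(l + 4)*(l + 4)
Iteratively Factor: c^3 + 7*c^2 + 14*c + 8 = (c + 4)*(c^2 + 3*c + 2) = (c + 2)*(c + 4)*(c + 1)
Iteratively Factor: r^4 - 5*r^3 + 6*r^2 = (r)*(r^3 - 5*r^2 + 6*r) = r^2*(r^2 - 5*r + 6) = r^2*(r - 2)*(r - 3)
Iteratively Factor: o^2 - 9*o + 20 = (o - 4)*(o - 5)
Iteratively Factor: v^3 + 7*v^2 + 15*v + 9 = (v + 3)*(v^2 + 4*v + 3) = (v + 3)^2*(v + 1)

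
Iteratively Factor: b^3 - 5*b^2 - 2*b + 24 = (b - 4)*(b^2 - b - 6) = (b - 4)*(b - 3)*(b + 2)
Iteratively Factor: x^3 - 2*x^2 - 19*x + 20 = (x - 5)*(x^2 + 3*x - 4) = (x - 5)*(x - 1)*(x + 4)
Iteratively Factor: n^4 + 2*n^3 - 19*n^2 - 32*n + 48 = (n - 4)*(n^3 + 6*n^2 + 5*n - 12) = (n - 4)*(n - 1)*(n^2 + 7*n + 12) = (n - 4)*(n - 1)*(n + 4)*(n + 3)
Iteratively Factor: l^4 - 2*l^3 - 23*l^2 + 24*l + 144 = (l - 4)*(l^3 + 2*l^2 - 15*l - 36) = (l - 4)^2*(l^2 + 6*l + 9) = (l - 4)^2*(l + 3)*(l + 3)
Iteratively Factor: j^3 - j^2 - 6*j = (j - 3)*(j^2 + 2*j) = j*(j - 3)*(j + 2)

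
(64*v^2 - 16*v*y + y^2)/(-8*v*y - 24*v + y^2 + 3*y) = (-8*v + y)/(y + 3)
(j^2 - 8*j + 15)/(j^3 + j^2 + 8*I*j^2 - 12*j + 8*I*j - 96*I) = (j - 5)/(j^2 + j*(4 + 8*I) + 32*I)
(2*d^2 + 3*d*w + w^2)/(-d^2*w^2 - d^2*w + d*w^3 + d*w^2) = (2*d^2 + 3*d*w + w^2)/(d*w*(-d*w - d + w^2 + w))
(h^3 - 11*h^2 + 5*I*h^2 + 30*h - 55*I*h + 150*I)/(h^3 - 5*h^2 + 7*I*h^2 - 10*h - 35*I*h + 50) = (h - 6)/(h + 2*I)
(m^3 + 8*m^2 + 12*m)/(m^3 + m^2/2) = 2*(m^2 + 8*m + 12)/(m*(2*m + 1))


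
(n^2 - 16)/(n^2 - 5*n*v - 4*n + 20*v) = (-n - 4)/(-n + 5*v)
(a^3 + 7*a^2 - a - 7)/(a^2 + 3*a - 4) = (a^2 + 8*a + 7)/(a + 4)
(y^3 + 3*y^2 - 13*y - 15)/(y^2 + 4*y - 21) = (y^2 + 6*y + 5)/(y + 7)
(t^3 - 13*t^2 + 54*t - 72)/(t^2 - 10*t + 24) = t - 3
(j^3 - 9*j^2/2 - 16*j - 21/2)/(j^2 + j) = j - 11/2 - 21/(2*j)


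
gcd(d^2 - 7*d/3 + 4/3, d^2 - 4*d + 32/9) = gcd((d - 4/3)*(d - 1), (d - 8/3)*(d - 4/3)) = d - 4/3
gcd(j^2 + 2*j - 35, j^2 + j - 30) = j - 5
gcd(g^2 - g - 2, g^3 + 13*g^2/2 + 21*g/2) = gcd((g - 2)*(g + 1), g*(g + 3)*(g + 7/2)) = 1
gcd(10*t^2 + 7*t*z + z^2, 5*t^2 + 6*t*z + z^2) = 5*t + z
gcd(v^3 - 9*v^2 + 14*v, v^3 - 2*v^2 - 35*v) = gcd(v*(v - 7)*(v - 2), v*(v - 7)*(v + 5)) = v^2 - 7*v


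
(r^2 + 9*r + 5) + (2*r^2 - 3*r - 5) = 3*r^2 + 6*r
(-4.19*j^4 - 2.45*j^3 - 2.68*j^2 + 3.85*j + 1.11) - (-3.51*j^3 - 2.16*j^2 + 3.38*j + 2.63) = -4.19*j^4 + 1.06*j^3 - 0.52*j^2 + 0.47*j - 1.52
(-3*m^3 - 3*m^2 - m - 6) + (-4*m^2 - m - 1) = -3*m^3 - 7*m^2 - 2*m - 7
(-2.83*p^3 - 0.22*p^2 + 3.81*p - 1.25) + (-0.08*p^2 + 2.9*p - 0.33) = -2.83*p^3 - 0.3*p^2 + 6.71*p - 1.58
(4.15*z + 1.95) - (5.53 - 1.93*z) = 6.08*z - 3.58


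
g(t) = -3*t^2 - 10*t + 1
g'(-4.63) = 17.78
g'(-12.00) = 62.00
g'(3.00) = -28.00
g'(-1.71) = 0.26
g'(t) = -6*t - 10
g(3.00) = -56.00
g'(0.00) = -10.00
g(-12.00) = -311.00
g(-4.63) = -17.01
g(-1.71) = 9.33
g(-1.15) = 8.53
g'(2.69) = -26.14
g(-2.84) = 5.20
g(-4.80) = -20.12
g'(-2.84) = 7.04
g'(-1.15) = -3.10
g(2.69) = -47.61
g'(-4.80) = 18.80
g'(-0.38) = -7.72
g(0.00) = 1.00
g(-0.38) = 4.37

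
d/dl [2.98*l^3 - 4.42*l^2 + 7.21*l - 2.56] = 8.94*l^2 - 8.84*l + 7.21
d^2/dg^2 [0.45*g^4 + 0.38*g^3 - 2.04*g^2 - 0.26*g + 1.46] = 5.4*g^2 + 2.28*g - 4.08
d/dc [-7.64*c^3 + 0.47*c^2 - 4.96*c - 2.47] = -22.92*c^2 + 0.94*c - 4.96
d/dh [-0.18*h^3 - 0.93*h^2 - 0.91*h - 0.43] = -0.54*h^2 - 1.86*h - 0.91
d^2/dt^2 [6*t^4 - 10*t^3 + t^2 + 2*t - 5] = 72*t^2 - 60*t + 2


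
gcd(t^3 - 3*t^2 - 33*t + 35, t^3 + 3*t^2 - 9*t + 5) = t^2 + 4*t - 5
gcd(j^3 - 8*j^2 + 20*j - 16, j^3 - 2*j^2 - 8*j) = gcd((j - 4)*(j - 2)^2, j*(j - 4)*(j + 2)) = j - 4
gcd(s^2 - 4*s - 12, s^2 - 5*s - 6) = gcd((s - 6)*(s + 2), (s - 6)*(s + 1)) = s - 6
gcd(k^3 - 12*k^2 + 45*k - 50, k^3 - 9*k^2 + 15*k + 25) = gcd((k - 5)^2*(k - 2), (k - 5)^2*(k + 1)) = k^2 - 10*k + 25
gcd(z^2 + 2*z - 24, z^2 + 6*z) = z + 6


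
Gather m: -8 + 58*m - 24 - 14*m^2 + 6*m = -14*m^2 + 64*m - 32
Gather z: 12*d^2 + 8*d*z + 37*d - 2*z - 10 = 12*d^2 + 37*d + z*(8*d - 2) - 10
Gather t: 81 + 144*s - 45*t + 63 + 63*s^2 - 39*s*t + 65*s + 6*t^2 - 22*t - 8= 63*s^2 + 209*s + 6*t^2 + t*(-39*s - 67) + 136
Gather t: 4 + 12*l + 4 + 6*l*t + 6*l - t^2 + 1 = 6*l*t + 18*l - t^2 + 9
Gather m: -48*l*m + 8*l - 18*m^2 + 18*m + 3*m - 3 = 8*l - 18*m^2 + m*(21 - 48*l) - 3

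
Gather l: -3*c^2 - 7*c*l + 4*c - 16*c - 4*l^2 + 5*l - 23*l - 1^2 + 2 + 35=-3*c^2 - 12*c - 4*l^2 + l*(-7*c - 18) + 36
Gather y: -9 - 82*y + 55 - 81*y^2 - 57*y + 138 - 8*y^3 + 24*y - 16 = -8*y^3 - 81*y^2 - 115*y + 168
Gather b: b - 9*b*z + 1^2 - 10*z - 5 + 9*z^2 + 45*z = b*(1 - 9*z) + 9*z^2 + 35*z - 4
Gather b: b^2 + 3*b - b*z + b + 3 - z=b^2 + b*(4 - z) - z + 3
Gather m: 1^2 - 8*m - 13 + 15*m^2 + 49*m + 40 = 15*m^2 + 41*m + 28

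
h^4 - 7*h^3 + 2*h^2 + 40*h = h*(h - 5)*(h - 4)*(h + 2)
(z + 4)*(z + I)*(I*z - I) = I*z^3 - z^2 + 3*I*z^2 - 3*z - 4*I*z + 4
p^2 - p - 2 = (p - 2)*(p + 1)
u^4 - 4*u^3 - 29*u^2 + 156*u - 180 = (u - 5)*(u - 3)*(u - 2)*(u + 6)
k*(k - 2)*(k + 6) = k^3 + 4*k^2 - 12*k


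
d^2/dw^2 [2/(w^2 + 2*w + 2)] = 4*(-w^2 - 2*w + 4*(w + 1)^2 - 2)/(w^2 + 2*w + 2)^3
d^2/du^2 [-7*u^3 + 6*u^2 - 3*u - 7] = 12 - 42*u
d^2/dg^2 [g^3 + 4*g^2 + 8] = 6*g + 8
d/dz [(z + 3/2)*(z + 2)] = 2*z + 7/2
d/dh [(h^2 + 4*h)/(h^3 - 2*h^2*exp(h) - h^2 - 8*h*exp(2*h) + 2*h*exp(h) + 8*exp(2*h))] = (h*(h + 4)*(2*h^2*exp(h) - 3*h^2 + 16*h*exp(2*h) + 2*h*exp(h) + 2*h - 8*exp(2*h) - 2*exp(h)) + 2*(h + 2)*(h^3 - 2*h^2*exp(h) - h^2 - 8*h*exp(2*h) + 2*h*exp(h) + 8*exp(2*h)))/(h^3 - 2*h^2*exp(h) - h^2 - 8*h*exp(2*h) + 2*h*exp(h) + 8*exp(2*h))^2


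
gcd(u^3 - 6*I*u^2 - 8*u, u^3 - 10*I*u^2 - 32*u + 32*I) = u^2 - 6*I*u - 8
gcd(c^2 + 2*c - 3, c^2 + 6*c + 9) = c + 3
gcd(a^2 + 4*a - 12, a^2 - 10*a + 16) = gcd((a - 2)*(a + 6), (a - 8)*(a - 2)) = a - 2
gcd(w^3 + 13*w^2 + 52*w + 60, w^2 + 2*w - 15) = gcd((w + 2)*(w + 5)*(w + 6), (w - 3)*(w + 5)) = w + 5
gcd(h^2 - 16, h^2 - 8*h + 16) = h - 4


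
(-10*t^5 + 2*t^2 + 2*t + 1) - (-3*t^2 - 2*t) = -10*t^5 + 5*t^2 + 4*t + 1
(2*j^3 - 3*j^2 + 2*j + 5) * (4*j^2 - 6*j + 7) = 8*j^5 - 24*j^4 + 40*j^3 - 13*j^2 - 16*j + 35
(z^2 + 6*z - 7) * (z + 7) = z^3 + 13*z^2 + 35*z - 49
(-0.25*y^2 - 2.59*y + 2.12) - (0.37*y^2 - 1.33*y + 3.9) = -0.62*y^2 - 1.26*y - 1.78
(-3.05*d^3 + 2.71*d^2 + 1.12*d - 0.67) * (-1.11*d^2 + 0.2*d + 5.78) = 3.3855*d^5 - 3.6181*d^4 - 18.3302*d^3 + 16.6315*d^2 + 6.3396*d - 3.8726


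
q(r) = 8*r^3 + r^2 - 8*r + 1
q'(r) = 24*r^2 + 2*r - 8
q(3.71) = 393.60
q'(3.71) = 329.76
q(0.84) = -0.27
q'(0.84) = 10.61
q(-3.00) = -182.00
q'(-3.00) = 202.00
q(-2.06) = -48.21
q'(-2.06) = 89.73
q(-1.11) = 0.17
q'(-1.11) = 19.35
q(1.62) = 24.68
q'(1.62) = 58.23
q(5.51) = 1325.55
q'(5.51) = 731.66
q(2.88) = 177.36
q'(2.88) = 196.83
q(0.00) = 1.00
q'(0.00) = -8.00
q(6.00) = 1717.00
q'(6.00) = 868.00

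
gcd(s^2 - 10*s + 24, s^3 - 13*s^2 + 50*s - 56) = s - 4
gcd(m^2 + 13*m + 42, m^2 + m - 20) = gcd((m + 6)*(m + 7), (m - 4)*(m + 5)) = 1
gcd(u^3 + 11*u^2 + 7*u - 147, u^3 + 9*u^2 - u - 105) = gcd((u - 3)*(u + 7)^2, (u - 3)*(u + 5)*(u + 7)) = u^2 + 4*u - 21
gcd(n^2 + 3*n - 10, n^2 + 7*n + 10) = n + 5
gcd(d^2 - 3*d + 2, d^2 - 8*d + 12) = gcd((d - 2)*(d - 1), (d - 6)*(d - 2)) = d - 2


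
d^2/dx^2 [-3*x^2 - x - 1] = -6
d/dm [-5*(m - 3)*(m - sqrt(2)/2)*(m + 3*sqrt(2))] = -15*m^2 - 25*sqrt(2)*m + 30*m + 15 + 75*sqrt(2)/2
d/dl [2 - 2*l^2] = -4*l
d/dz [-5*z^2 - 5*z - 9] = -10*z - 5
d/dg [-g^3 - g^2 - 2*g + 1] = -3*g^2 - 2*g - 2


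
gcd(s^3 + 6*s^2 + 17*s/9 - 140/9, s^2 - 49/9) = s + 7/3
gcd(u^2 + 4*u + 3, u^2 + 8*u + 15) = u + 3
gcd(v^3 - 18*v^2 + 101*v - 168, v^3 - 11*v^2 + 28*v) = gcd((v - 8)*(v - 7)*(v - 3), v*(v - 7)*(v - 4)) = v - 7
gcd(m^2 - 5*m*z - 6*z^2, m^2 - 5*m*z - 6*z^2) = -m^2 + 5*m*z + 6*z^2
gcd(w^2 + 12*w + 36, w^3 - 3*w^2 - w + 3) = 1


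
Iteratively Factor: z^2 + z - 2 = (z + 2)*(z - 1)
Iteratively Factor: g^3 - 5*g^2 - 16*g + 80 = (g - 5)*(g^2 - 16) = (g - 5)*(g - 4)*(g + 4)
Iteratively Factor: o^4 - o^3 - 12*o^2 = (o)*(o^3 - o^2 - 12*o) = o*(o - 4)*(o^2 + 3*o) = o^2*(o - 4)*(o + 3)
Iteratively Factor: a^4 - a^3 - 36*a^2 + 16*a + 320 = (a + 4)*(a^3 - 5*a^2 - 16*a + 80) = (a - 5)*(a + 4)*(a^2 - 16) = (a - 5)*(a + 4)^2*(a - 4)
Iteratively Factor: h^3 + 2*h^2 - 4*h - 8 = (h + 2)*(h^2 - 4) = (h + 2)^2*(h - 2)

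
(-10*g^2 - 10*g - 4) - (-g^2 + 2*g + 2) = -9*g^2 - 12*g - 6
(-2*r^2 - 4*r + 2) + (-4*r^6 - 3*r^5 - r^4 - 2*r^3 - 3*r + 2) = -4*r^6 - 3*r^5 - r^4 - 2*r^3 - 2*r^2 - 7*r + 4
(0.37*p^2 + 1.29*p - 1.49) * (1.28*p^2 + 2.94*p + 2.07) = 0.4736*p^4 + 2.739*p^3 + 2.6513*p^2 - 1.7103*p - 3.0843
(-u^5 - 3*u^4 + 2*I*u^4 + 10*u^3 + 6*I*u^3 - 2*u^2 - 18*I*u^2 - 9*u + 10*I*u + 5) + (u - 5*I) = -u^5 - 3*u^4 + 2*I*u^4 + 10*u^3 + 6*I*u^3 - 2*u^2 - 18*I*u^2 - 8*u + 10*I*u + 5 - 5*I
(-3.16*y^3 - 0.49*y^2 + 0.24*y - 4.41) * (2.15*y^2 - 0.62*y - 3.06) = -6.794*y^5 + 0.9057*y^4 + 10.4894*y^3 - 8.1309*y^2 + 1.9998*y + 13.4946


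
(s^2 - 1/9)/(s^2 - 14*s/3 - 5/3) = (s - 1/3)/(s - 5)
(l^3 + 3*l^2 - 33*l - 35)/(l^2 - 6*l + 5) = (l^2 + 8*l + 7)/(l - 1)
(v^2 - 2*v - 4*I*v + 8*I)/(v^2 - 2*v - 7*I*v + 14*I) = (v - 4*I)/(v - 7*I)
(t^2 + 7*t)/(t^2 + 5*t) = (t + 7)/(t + 5)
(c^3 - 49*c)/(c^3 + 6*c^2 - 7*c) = (c - 7)/(c - 1)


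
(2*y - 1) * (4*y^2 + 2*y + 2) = 8*y^3 + 2*y - 2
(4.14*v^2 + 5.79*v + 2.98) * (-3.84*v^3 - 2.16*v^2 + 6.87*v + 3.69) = -15.8976*v^5 - 31.176*v^4 + 4.4922*v^3 + 48.6171*v^2 + 41.8377*v + 10.9962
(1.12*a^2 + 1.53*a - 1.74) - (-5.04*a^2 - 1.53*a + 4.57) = 6.16*a^2 + 3.06*a - 6.31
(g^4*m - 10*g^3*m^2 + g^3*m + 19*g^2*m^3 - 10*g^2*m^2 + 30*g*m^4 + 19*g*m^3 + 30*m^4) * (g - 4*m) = g^5*m - 14*g^4*m^2 + g^4*m + 59*g^3*m^3 - 14*g^3*m^2 - 46*g^2*m^4 + 59*g^2*m^3 - 120*g*m^5 - 46*g*m^4 - 120*m^5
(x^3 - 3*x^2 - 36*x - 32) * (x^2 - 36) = x^5 - 3*x^4 - 72*x^3 + 76*x^2 + 1296*x + 1152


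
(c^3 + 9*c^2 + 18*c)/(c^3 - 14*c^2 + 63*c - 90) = c*(c^2 + 9*c + 18)/(c^3 - 14*c^2 + 63*c - 90)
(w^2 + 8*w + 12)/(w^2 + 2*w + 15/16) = 16*(w^2 + 8*w + 12)/(16*w^2 + 32*w + 15)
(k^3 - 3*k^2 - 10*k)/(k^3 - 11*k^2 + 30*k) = (k + 2)/(k - 6)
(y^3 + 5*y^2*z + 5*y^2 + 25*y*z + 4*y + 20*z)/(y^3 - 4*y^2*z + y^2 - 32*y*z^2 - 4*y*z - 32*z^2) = (y^2 + 5*y*z + 4*y + 20*z)/(y^2 - 4*y*z - 32*z^2)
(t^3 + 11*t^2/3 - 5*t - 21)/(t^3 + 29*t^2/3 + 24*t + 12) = (3*t^2 + 2*t - 21)/(3*t^2 + 20*t + 12)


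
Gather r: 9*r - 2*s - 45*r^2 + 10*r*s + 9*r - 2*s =-45*r^2 + r*(10*s + 18) - 4*s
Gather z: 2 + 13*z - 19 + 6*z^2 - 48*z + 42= 6*z^2 - 35*z + 25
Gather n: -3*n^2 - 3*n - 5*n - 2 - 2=-3*n^2 - 8*n - 4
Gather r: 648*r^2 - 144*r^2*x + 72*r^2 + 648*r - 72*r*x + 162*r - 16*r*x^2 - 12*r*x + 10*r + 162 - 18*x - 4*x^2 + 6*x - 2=r^2*(720 - 144*x) + r*(-16*x^2 - 84*x + 820) - 4*x^2 - 12*x + 160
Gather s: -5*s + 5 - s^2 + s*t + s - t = -s^2 + s*(t - 4) - t + 5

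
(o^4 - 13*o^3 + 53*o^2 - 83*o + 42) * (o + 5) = o^5 - 8*o^4 - 12*o^3 + 182*o^2 - 373*o + 210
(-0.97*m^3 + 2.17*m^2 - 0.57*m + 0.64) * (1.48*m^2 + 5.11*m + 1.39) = -1.4356*m^5 - 1.7451*m^4 + 8.8968*m^3 + 1.0508*m^2 + 2.4781*m + 0.8896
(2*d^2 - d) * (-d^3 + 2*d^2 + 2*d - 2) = -2*d^5 + 5*d^4 + 2*d^3 - 6*d^2 + 2*d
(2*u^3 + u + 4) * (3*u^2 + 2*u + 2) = 6*u^5 + 4*u^4 + 7*u^3 + 14*u^2 + 10*u + 8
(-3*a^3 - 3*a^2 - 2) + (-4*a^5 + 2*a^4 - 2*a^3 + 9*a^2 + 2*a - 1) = -4*a^5 + 2*a^4 - 5*a^3 + 6*a^2 + 2*a - 3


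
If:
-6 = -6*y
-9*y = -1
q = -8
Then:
No Solution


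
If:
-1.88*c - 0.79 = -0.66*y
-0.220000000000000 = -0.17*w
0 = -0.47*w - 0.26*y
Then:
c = -1.24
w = 1.29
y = -2.34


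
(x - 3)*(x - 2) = x^2 - 5*x + 6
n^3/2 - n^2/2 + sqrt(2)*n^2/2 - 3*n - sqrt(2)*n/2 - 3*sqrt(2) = (n/2 + 1)*(n - 3)*(n + sqrt(2))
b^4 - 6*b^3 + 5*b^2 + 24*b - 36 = (b - 3)^2*(b - 2)*(b + 2)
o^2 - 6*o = o*(o - 6)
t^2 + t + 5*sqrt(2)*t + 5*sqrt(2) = (t + 1)*(t + 5*sqrt(2))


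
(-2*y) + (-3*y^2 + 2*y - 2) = -3*y^2 - 2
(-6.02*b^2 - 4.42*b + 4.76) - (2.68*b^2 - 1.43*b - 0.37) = -8.7*b^2 - 2.99*b + 5.13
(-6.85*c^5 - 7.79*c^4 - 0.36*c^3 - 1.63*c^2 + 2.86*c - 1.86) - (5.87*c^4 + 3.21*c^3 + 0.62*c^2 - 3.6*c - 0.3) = -6.85*c^5 - 13.66*c^4 - 3.57*c^3 - 2.25*c^2 + 6.46*c - 1.56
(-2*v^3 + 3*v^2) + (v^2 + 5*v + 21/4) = -2*v^3 + 4*v^2 + 5*v + 21/4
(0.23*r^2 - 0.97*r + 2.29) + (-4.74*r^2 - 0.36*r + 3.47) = -4.51*r^2 - 1.33*r + 5.76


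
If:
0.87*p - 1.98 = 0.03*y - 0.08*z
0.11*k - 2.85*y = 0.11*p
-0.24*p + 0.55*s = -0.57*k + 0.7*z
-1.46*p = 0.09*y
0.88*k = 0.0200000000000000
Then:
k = 0.02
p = -0.00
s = 31.48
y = 0.00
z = 24.75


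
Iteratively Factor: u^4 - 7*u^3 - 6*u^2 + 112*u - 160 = (u - 4)*(u^3 - 3*u^2 - 18*u + 40) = (u - 4)*(u - 2)*(u^2 - u - 20) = (u - 4)*(u - 2)*(u + 4)*(u - 5)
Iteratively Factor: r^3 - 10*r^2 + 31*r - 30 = (r - 2)*(r^2 - 8*r + 15) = (r - 3)*(r - 2)*(r - 5)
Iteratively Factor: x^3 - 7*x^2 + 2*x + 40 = (x + 2)*(x^2 - 9*x + 20) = (x - 5)*(x + 2)*(x - 4)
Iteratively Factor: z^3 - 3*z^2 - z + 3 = (z - 3)*(z^2 - 1) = (z - 3)*(z - 1)*(z + 1)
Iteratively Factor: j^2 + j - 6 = (j - 2)*(j + 3)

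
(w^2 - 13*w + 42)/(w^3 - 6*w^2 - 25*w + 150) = (w - 7)/(w^2 - 25)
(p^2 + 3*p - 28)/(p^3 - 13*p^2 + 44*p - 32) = (p + 7)/(p^2 - 9*p + 8)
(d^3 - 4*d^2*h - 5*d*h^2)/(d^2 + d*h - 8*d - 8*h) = d*(d - 5*h)/(d - 8)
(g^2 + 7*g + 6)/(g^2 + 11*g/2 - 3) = 2*(g + 1)/(2*g - 1)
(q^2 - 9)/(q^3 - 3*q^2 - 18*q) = (q - 3)/(q*(q - 6))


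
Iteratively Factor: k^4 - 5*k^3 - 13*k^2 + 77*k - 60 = (k + 4)*(k^3 - 9*k^2 + 23*k - 15) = (k - 5)*(k + 4)*(k^2 - 4*k + 3) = (k - 5)*(k - 1)*(k + 4)*(k - 3)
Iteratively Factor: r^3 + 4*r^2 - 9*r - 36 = (r + 3)*(r^2 + r - 12) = (r + 3)*(r + 4)*(r - 3)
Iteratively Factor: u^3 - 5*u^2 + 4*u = (u - 1)*(u^2 - 4*u) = u*(u - 1)*(u - 4)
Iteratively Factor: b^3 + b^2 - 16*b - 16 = (b + 1)*(b^2 - 16) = (b - 4)*(b + 1)*(b + 4)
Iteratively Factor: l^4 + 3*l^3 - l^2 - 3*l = (l - 1)*(l^3 + 4*l^2 + 3*l) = (l - 1)*(l + 1)*(l^2 + 3*l) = l*(l - 1)*(l + 1)*(l + 3)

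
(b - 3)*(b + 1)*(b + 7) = b^3 + 5*b^2 - 17*b - 21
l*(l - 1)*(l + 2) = l^3 + l^2 - 2*l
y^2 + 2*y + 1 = (y + 1)^2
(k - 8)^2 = k^2 - 16*k + 64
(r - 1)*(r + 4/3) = r^2 + r/3 - 4/3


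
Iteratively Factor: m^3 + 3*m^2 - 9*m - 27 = (m + 3)*(m^2 - 9) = (m + 3)^2*(m - 3)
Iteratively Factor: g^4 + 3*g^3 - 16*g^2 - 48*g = (g)*(g^3 + 3*g^2 - 16*g - 48) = g*(g + 3)*(g^2 - 16) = g*(g - 4)*(g + 3)*(g + 4)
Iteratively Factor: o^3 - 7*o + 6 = (o - 2)*(o^2 + 2*o - 3) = (o - 2)*(o - 1)*(o + 3)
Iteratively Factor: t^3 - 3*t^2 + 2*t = (t - 2)*(t^2 - t) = t*(t - 2)*(t - 1)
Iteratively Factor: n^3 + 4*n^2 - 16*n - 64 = (n + 4)*(n^2 - 16) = (n + 4)^2*(n - 4)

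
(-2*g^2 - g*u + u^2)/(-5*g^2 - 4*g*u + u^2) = (-2*g + u)/(-5*g + u)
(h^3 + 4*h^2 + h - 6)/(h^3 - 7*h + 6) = (h + 2)/(h - 2)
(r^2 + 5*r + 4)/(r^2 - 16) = (r + 1)/(r - 4)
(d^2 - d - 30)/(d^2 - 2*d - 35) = (d - 6)/(d - 7)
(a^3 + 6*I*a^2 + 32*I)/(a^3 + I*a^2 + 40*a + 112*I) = (a - 2*I)/(a - 7*I)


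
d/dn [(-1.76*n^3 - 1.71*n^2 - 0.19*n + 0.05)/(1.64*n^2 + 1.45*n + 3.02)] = (-2.8864*n^4 - 5.104*n^3 - 18.1135*n^2 - 10.4924*n - 0.6463)/(2.6896*n^4 + 4.756*n^3 + 12.0081*n^2 + 8.758*n + 9.1204)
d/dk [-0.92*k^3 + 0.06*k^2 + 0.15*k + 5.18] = -2.76*k^2 + 0.12*k + 0.15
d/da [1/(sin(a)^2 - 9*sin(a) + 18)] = (9 - 2*sin(a))*cos(a)/(sin(a)^2 - 9*sin(a) + 18)^2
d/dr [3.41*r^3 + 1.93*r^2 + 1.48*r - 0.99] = 10.23*r^2 + 3.86*r + 1.48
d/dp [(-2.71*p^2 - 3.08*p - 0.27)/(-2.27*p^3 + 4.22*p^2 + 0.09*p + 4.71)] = (-6.1517*p^4 - 13.9832*p^3 + 10.915*p^2 - 23.2494*p - 14.4825)/(5.1529*p^6 - 19.1588*p^5 + 17.3998*p^4 - 20.6238*p^3 + 39.7605*p^2 + 0.8478*p + 22.1841)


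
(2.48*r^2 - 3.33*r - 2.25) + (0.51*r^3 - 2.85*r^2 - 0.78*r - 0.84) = 0.51*r^3 - 0.37*r^2 - 4.11*r - 3.09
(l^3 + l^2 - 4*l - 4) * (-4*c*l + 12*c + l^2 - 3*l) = -4*c*l^4 + 8*c*l^3 + 28*c*l^2 - 32*c*l - 48*c + l^5 - 2*l^4 - 7*l^3 + 8*l^2 + 12*l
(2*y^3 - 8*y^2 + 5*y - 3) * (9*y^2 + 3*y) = 18*y^5 - 66*y^4 + 21*y^3 - 12*y^2 - 9*y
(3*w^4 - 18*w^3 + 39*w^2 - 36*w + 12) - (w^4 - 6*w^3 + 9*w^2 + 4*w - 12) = 2*w^4 - 12*w^3 + 30*w^2 - 40*w + 24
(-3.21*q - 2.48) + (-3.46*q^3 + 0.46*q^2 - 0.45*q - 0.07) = -3.46*q^3 + 0.46*q^2 - 3.66*q - 2.55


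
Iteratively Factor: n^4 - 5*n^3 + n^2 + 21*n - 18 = (n - 3)*(n^3 - 2*n^2 - 5*n + 6) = (n - 3)*(n - 1)*(n^2 - n - 6) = (n - 3)^2*(n - 1)*(n + 2)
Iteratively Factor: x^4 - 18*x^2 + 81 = (x - 3)*(x^3 + 3*x^2 - 9*x - 27) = (x - 3)*(x + 3)*(x^2 - 9) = (x - 3)*(x + 3)^2*(x - 3)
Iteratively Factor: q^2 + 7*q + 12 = (q + 4)*(q + 3)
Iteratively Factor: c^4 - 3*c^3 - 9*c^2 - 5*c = (c + 1)*(c^3 - 4*c^2 - 5*c) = (c + 1)^2*(c^2 - 5*c) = (c - 5)*(c + 1)^2*(c)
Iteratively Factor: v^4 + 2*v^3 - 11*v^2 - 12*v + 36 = (v + 3)*(v^3 - v^2 - 8*v + 12) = (v + 3)^2*(v^2 - 4*v + 4) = (v - 2)*(v + 3)^2*(v - 2)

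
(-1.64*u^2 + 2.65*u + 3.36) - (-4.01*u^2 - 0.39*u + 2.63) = 2.37*u^2 + 3.04*u + 0.73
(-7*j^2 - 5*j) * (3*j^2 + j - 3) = -21*j^4 - 22*j^3 + 16*j^2 + 15*j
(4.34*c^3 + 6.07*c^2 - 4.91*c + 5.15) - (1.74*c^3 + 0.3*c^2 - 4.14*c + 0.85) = 2.6*c^3 + 5.77*c^2 - 0.77*c + 4.3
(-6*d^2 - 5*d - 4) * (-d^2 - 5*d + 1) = 6*d^4 + 35*d^3 + 23*d^2 + 15*d - 4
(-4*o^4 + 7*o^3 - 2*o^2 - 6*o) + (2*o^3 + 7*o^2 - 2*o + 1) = -4*o^4 + 9*o^3 + 5*o^2 - 8*o + 1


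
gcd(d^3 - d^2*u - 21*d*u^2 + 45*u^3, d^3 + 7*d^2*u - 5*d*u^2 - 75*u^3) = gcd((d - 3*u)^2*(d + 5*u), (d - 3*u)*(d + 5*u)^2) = -d^2 - 2*d*u + 15*u^2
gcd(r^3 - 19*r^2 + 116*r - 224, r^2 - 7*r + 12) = r - 4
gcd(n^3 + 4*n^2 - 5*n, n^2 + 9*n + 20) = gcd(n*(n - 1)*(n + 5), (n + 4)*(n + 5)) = n + 5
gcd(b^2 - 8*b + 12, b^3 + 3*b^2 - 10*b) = b - 2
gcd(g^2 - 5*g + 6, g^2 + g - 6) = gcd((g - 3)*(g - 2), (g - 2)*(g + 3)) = g - 2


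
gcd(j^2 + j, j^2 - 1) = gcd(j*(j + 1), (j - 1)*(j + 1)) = j + 1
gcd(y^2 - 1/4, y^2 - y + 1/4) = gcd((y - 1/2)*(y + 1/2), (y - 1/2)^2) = y - 1/2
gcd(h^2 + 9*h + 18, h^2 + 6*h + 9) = h + 3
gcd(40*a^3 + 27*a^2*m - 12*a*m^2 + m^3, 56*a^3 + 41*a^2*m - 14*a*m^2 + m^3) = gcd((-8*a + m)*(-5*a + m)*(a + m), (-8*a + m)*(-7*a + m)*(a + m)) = 8*a^2 + 7*a*m - m^2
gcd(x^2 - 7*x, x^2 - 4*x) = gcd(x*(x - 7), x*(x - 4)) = x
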